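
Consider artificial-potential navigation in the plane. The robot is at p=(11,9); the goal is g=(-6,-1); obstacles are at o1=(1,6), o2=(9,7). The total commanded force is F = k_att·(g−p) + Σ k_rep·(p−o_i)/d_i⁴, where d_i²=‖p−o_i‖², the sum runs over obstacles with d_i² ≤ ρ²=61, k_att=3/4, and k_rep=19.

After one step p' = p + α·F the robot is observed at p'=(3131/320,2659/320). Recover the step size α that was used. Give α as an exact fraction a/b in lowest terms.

F_att = 3/4·(g−p) = 3/4·(-17,-10) = (-12.7500,-7.5000)
o1: d²=109 > ρ²=61 → inactive
o2: d²=8 ≤ ρ²=61; F_rep = 19·(2,2)/8² = (0.5938,0.5938)
F = F_att + ΣF_rep = (-12.1562,-6.9062)
Δp = p'−p = (-1.2156,-0.6906); α = Δx/Fx = (-389/320) / (-389/32) = 1/10
check: Δy/Fy = (-221/320) / (-221/32) = 1/10 ✓

α = 1/10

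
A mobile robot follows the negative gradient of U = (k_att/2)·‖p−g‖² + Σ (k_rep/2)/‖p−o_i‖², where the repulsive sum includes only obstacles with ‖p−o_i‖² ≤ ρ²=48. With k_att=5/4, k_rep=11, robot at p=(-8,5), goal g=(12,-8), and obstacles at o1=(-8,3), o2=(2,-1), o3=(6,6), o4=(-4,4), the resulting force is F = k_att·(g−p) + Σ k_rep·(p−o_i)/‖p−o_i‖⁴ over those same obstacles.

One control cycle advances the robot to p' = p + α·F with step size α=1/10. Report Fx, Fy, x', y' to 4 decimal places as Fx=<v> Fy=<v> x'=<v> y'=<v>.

Fx=24.8478 Fy=-14.8369 x'=-5.5152 y'=3.5163

F_att = 5/4·(g−p) = 5/4·(20,-13) = (25.0000,-16.2500)
o1: d²=4 ≤ ρ²=48; F_rep = 11·(0,2)/4² = (0.0000,1.3750)
o2: d²=136 > ρ²=48 → inactive
o3: d²=197 > ρ²=48 → inactive
o4: d²=17 ≤ ρ²=48; F_rep = 11·(-4,1)/17² = (-0.1522,0.0381)
F = F_att + ΣF_rep = (24.8478,-14.8369)
p' = p + 1/10·F = (-5.5152,3.5163)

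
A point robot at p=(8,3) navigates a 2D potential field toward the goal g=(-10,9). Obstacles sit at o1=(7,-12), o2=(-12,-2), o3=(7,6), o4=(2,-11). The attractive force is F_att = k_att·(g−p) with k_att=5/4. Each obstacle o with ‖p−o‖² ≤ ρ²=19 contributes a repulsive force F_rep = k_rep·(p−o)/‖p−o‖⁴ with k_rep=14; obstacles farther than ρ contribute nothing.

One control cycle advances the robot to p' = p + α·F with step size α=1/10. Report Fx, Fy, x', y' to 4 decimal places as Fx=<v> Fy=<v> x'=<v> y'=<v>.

F_att = 5/4·(g−p) = 5/4·(-18,6) = (-22.5000,7.5000)
o1: d²=226 > ρ²=19 → inactive
o2: d²=425 > ρ²=19 → inactive
o3: d²=10 ≤ ρ²=19; F_rep = 14·(1,-3)/10² = (0.1400,-0.4200)
o4: d²=232 > ρ²=19 → inactive
F = F_att + ΣF_rep = (-22.3600,7.0800)
p' = p + 1/10·F = (5.7640,3.7080)

Fx=-22.3600 Fy=7.0800 x'=5.7640 y'=3.7080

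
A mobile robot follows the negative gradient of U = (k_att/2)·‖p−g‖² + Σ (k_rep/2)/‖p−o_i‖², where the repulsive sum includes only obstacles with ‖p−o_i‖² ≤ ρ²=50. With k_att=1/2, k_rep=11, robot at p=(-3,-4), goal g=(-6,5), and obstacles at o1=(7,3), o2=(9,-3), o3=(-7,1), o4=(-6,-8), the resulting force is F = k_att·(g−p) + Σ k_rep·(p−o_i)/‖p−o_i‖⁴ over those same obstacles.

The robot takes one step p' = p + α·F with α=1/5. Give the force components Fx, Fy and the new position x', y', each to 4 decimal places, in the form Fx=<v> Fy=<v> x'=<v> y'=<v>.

F_att = 1/2·(g−p) = 1/2·(-3,9) = (-1.5000,4.5000)
o1: d²=149 > ρ²=50 → inactive
o2: d²=145 > ρ²=50 → inactive
o3: d²=41 ≤ ρ²=50; F_rep = 11·(4,-5)/41² = (0.0262,-0.0327)
o4: d²=25 ≤ ρ²=50; F_rep = 11·(3,4)/25² = (0.0528,0.0704)
F = F_att + ΣF_rep = (-1.4210,4.5377)
p' = p + 1/5·F = (-3.2842,-3.0925)

Fx=-1.4210 Fy=4.5377 x'=-3.2842 y'=-3.0925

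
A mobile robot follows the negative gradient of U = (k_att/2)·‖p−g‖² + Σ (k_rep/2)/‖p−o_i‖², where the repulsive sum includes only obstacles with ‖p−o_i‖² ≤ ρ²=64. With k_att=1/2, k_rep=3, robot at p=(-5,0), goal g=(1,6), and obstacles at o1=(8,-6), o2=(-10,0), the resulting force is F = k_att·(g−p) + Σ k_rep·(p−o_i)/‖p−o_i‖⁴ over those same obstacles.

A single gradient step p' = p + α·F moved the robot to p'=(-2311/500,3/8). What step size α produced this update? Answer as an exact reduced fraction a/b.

F_att = 1/2·(g−p) = 1/2·(6,6) = (3.0000,3.0000)
o1: d²=205 > ρ²=64 → inactive
o2: d²=25 ≤ ρ²=64; F_rep = 3·(5,0)/25² = (0.0240,0.0000)
F = F_att + ΣF_rep = (3.0240,3.0000)
Δp = p'−p = (0.3780,0.3750); α = Δx/Fx = (189/500) / (378/125) = 1/8
check: Δy/Fy = (3/8) / (3) = 1/8 ✓

α = 1/8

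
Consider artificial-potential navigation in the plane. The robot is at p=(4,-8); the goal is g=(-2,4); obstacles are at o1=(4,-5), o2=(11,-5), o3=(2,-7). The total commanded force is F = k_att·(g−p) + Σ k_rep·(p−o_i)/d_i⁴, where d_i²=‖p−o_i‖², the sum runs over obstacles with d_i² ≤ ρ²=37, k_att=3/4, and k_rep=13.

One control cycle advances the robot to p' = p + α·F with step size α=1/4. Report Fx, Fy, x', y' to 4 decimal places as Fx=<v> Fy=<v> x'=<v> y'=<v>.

Fx=-3.4600 Fy=7.9985 x'=3.1350 y'=-6.0004

F_att = 3/4·(g−p) = 3/4·(-6,12) = (-4.5000,9.0000)
o1: d²=9 ≤ ρ²=37; F_rep = 13·(0,-3)/9² = (0.0000,-0.4815)
o2: d²=58 > ρ²=37 → inactive
o3: d²=5 ≤ ρ²=37; F_rep = 13·(2,-1)/5² = (1.0400,-0.5200)
F = F_att + ΣF_rep = (-3.4600,7.9985)
p' = p + 1/4·F = (3.1350,-6.0004)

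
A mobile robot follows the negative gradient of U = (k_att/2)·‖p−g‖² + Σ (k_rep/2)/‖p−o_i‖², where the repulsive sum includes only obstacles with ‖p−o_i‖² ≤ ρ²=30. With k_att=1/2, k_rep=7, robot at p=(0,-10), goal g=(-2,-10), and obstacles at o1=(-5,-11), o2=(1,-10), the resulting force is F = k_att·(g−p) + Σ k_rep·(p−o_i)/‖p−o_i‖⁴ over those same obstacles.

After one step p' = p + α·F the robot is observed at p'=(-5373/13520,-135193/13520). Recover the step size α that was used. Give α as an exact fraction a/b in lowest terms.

α = 1/20

F_att = 1/2·(g−p) = 1/2·(-2,0) = (-1.0000,0.0000)
o1: d²=26 ≤ ρ²=30; F_rep = 7·(5,1)/26² = (0.0518,0.0104)
o2: d²=1 ≤ ρ²=30; F_rep = 7·(-1,0)/1² = (-7.0000,0.0000)
F = F_att + ΣF_rep = (-7.9482,0.0104)
Δp = p'−p = (-0.3974,0.0005); α = Δx/Fx = (-5373/13520) / (-5373/676) = 1/20
check: Δy/Fy = (7/13520) / (7/676) = 1/20 ✓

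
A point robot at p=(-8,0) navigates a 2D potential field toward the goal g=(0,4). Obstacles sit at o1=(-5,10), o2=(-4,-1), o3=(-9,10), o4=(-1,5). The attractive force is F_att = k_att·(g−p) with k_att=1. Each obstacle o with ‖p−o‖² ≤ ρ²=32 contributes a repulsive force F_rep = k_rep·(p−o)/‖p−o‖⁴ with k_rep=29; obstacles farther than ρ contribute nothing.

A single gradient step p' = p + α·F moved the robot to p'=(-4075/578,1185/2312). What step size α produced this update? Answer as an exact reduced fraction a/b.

F_att = 1·(g−p) = 1·(8,4) = (8.0000,4.0000)
o1: d²=109 > ρ²=32 → inactive
o2: d²=17 ≤ ρ²=32; F_rep = 29·(-4,1)/17² = (-0.4014,0.1003)
o3: d²=101 > ρ²=32 → inactive
o4: d²=74 > ρ²=32 → inactive
F = F_att + ΣF_rep = (7.5986,4.1003)
Δp = p'−p = (0.9498,0.5125); α = Δx/Fx = (549/578) / (2196/289) = 1/8
check: Δy/Fy = (1185/2312) / (1185/289) = 1/8 ✓

α = 1/8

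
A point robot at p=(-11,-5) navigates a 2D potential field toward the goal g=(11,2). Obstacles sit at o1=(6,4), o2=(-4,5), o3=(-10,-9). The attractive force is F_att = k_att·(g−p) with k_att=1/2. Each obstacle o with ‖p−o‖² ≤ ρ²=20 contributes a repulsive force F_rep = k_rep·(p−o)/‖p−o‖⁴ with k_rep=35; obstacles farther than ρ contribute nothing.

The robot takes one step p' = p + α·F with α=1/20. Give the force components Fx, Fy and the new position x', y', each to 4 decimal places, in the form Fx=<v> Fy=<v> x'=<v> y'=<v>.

F_att = 1/2·(g−p) = 1/2·(22,7) = (11.0000,3.5000)
o1: d²=370 > ρ²=20 → inactive
o2: d²=149 > ρ²=20 → inactive
o3: d²=17 ≤ ρ²=20; F_rep = 35·(-1,4)/17² = (-0.1211,0.4844)
F = F_att + ΣF_rep = (10.8789,3.9844)
p' = p + 1/20·F = (-10.4561,-4.8008)

Fx=10.8789 Fy=3.9844 x'=-10.4561 y'=-4.8008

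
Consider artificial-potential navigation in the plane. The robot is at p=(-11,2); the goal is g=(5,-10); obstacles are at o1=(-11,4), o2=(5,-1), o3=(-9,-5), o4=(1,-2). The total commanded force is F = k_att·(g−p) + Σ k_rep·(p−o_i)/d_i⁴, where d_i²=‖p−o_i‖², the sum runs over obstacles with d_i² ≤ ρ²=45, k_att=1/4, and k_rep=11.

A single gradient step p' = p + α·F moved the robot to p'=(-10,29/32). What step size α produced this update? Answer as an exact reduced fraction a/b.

F_att = 1/4·(g−p) = 1/4·(16,-12) = (4.0000,-3.0000)
o1: d²=4 ≤ ρ²=45; F_rep = 11·(0,-2)/4² = (0.0000,-1.3750)
o2: d²=265 > ρ²=45 → inactive
o3: d²=53 > ρ²=45 → inactive
o4: d²=160 > ρ²=45 → inactive
F = F_att + ΣF_rep = (4.0000,-4.3750)
Δp = p'−p = (1.0000,-1.0938); α = Δx/Fx = (1) / (4) = 1/4
check: Δy/Fy = (-35/32) / (-35/8) = 1/4 ✓

α = 1/4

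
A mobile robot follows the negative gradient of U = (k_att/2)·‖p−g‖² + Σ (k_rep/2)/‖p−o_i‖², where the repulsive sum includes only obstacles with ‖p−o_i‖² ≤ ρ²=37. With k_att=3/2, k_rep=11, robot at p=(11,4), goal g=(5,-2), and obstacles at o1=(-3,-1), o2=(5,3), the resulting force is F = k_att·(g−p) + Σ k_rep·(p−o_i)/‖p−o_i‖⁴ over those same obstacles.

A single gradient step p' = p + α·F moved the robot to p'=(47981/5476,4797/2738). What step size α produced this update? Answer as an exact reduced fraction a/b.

α = 1/4

F_att = 3/2·(g−p) = 3/2·(-6,-6) = (-9.0000,-9.0000)
o1: d²=221 > ρ²=37 → inactive
o2: d²=37 ≤ ρ²=37; F_rep = 11·(6,1)/37² = (0.0482,0.0080)
F = F_att + ΣF_rep = (-8.9518,-8.9920)
Δp = p'−p = (-2.2379,-2.2480); α = Δx/Fx = (-12255/5476) / (-12255/1369) = 1/4
check: Δy/Fy = (-6155/2738) / (-12310/1369) = 1/4 ✓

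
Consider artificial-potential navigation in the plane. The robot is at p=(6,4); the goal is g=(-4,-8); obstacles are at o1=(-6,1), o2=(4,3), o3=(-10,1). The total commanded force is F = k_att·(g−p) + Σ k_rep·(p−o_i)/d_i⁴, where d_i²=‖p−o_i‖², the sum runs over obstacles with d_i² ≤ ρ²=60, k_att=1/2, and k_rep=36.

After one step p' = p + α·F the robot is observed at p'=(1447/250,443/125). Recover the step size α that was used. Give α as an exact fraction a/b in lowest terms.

F_att = 1/2·(g−p) = 1/2·(-10,-12) = (-5.0000,-6.0000)
o1: d²=153 > ρ²=60 → inactive
o2: d²=5 ≤ ρ²=60; F_rep = 36·(2,1)/5² = (2.8800,1.4400)
o3: d²=265 > ρ²=60 → inactive
F = F_att + ΣF_rep = (-2.1200,-4.5600)
Δp = p'−p = (-0.2120,-0.4560); α = Δx/Fx = (-53/250) / (-53/25) = 1/10
check: Δy/Fy = (-57/125) / (-114/25) = 1/10 ✓

α = 1/10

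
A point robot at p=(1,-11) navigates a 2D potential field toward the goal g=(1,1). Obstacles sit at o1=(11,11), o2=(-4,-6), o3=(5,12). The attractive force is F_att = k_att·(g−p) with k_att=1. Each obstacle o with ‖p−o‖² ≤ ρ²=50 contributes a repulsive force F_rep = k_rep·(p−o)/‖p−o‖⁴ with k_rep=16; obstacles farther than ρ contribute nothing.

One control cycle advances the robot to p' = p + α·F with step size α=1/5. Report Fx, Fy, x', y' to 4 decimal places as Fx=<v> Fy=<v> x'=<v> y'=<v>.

F_att = 1·(g−p) = 1·(0,12) = (0.0000,12.0000)
o1: d²=584 > ρ²=50 → inactive
o2: d²=50 ≤ ρ²=50; F_rep = 16·(5,-5)/50² = (0.0320,-0.0320)
o3: d²=545 > ρ²=50 → inactive
F = F_att + ΣF_rep = (0.0320,11.9680)
p' = p + 1/5·F = (1.0064,-8.6064)

Fx=0.0320 Fy=11.9680 x'=1.0064 y'=-8.6064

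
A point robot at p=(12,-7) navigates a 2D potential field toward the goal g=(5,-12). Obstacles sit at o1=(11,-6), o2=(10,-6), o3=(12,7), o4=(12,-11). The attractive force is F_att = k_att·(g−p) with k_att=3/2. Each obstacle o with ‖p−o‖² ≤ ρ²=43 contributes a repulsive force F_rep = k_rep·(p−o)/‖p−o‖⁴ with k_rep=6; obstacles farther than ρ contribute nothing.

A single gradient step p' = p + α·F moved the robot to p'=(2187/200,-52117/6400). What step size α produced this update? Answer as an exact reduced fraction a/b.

α = 1/8

F_att = 3/2·(g−p) = 3/2·(-7,-5) = (-10.5000,-7.5000)
o1: d²=2 ≤ ρ²=43; F_rep = 6·(1,-1)/2² = (1.5000,-1.5000)
o2: d²=5 ≤ ρ²=43; F_rep = 6·(2,-1)/5² = (0.4800,-0.2400)
o3: d²=196 > ρ²=43 → inactive
o4: d²=16 ≤ ρ²=43; F_rep = 6·(0,4)/16² = (0.0000,0.0938)
F = F_att + ΣF_rep = (-8.5200,-9.1463)
Δp = p'−p = (-1.0650,-1.1433); α = Δx/Fx = (-213/200) / (-213/25) = 1/8
check: Δy/Fy = (-7317/6400) / (-7317/800) = 1/8 ✓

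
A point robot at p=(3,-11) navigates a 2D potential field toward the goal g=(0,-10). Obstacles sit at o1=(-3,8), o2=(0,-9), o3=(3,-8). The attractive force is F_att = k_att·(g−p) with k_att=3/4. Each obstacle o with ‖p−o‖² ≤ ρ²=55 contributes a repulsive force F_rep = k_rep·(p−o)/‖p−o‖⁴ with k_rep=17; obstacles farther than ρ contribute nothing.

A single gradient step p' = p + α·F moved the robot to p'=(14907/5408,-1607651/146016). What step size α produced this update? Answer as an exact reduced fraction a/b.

F_att = 3/4·(g−p) = 3/4·(-3,1) = (-2.2500,0.7500)
o1: d²=397 > ρ²=55 → inactive
o2: d²=13 ≤ ρ²=55; F_rep = 17·(3,-2)/13² = (0.3018,-0.2012)
o3: d²=9 ≤ ρ²=55; F_rep = 17·(0,-3)/9² = (0.0000,-0.6296)
F = F_att + ΣF_rep = (-1.9482,-0.0808)
Δp = p'−p = (-0.2435,-0.0101); α = Δx/Fx = (-1317/5408) / (-1317/676) = 1/8
check: Δy/Fy = (-1475/146016) / (-1475/18252) = 1/8 ✓

α = 1/8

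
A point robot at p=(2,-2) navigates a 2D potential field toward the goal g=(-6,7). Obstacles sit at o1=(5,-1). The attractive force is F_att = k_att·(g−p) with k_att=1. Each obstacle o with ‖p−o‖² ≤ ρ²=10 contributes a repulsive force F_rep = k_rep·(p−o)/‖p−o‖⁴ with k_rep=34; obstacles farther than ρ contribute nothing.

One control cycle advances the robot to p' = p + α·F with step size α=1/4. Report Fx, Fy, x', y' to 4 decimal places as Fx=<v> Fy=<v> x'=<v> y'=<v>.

Fx=-9.0200 Fy=8.6600 x'=-0.2550 y'=0.1650

F_att = 1·(g−p) = 1·(-8,9) = (-8.0000,9.0000)
o1: d²=10 ≤ ρ²=10; F_rep = 34·(-3,-1)/10² = (-1.0200,-0.3400)
F = F_att + ΣF_rep = (-9.0200,8.6600)
p' = p + 1/4·F = (-0.2550,0.1650)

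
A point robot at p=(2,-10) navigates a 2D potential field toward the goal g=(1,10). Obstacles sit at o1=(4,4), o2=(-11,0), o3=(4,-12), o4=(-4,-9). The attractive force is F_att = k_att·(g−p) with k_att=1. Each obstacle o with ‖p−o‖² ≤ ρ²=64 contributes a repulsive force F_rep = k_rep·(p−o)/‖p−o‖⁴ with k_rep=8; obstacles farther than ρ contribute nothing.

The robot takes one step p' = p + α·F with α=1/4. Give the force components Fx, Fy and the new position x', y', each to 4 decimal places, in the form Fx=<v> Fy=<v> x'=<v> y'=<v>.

Fx=-1.2149 Fy=20.2442 x'=1.6963 y'=-4.9390

F_att = 1·(g−p) = 1·(-1,20) = (-1.0000,20.0000)
o1: d²=200 > ρ²=64 → inactive
o2: d²=269 > ρ²=64 → inactive
o3: d²=8 ≤ ρ²=64; F_rep = 8·(-2,2)/8² = (-0.2500,0.2500)
o4: d²=37 ≤ ρ²=64; F_rep = 8·(6,-1)/37² = (0.0351,-0.0058)
F = F_att + ΣF_rep = (-1.2149,20.2442)
p' = p + 1/4·F = (1.6963,-4.9390)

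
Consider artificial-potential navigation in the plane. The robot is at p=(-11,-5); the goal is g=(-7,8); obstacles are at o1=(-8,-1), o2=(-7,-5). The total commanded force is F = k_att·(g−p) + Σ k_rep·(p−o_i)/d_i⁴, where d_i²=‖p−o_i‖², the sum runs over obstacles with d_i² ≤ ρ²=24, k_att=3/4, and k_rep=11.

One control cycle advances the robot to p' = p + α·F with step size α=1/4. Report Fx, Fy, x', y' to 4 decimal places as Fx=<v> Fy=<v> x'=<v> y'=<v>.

F_att = 3/4·(g−p) = 3/4·(4,13) = (3.0000,9.7500)
o1: d²=25 > ρ²=24 → inactive
o2: d²=16 ≤ ρ²=24; F_rep = 11·(-4,0)/16² = (-0.1719,0.0000)
F = F_att + ΣF_rep = (2.8281,9.7500)
p' = p + 1/4·F = (-10.2930,-2.5625)

Fx=2.8281 Fy=9.7500 x'=-10.2930 y'=-2.5625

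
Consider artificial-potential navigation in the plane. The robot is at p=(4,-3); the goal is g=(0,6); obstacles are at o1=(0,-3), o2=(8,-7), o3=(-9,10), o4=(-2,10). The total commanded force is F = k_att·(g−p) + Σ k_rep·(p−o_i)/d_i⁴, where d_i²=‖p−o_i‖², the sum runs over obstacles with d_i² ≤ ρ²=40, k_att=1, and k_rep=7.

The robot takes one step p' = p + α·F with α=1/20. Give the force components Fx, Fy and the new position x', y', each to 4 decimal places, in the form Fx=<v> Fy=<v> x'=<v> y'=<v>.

Fx=-3.9180 Fy=9.0273 x'=3.8041 y'=-2.5486

F_att = 1·(g−p) = 1·(-4,9) = (-4.0000,9.0000)
o1: d²=16 ≤ ρ²=40; F_rep = 7·(4,0)/16² = (0.1094,0.0000)
o2: d²=32 ≤ ρ²=40; F_rep = 7·(-4,4)/32² = (-0.0273,0.0273)
o3: d²=338 > ρ²=40 → inactive
o4: d²=205 > ρ²=40 → inactive
F = F_att + ΣF_rep = (-3.9180,9.0273)
p' = p + 1/20·F = (3.8041,-2.5486)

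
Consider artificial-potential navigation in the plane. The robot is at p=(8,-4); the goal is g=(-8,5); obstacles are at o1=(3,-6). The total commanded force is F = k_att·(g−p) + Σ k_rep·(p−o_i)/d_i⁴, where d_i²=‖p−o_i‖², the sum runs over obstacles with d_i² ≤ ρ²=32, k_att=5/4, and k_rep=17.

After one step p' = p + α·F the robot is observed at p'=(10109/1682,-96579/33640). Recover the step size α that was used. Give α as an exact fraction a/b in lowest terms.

F_att = 5/4·(g−p) = 5/4·(-16,9) = (-20.0000,11.2500)
o1: d²=29 ≤ ρ²=32; F_rep = 17·(5,2)/29² = (0.1011,0.0404)
F = F_att + ΣF_rep = (-19.8989,11.2904)
Δp = p'−p = (-1.9899,1.1290); α = Δx/Fx = (-3347/1682) / (-16735/841) = 1/10
check: Δy/Fy = (37981/33640) / (37981/3364) = 1/10 ✓

α = 1/10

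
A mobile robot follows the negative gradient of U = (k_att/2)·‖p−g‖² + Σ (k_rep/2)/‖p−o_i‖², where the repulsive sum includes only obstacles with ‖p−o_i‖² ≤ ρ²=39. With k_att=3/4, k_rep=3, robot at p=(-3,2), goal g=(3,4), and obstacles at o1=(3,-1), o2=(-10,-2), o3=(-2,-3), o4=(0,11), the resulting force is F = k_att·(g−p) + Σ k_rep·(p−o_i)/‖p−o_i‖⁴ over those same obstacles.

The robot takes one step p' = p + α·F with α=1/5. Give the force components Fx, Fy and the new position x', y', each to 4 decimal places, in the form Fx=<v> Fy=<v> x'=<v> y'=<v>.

F_att = 3/4·(g−p) = 3/4·(6,2) = (4.5000,1.5000)
o1: d²=45 > ρ²=39 → inactive
o2: d²=65 > ρ²=39 → inactive
o3: d²=26 ≤ ρ²=39; F_rep = 3·(-1,5)/26² = (-0.0044,0.0222)
o4: d²=90 > ρ²=39 → inactive
F = F_att + ΣF_rep = (4.4956,1.5222)
p' = p + 1/5·F = (-2.1009,2.3044)

Fx=4.4956 Fy=1.5222 x'=-2.1009 y'=2.3044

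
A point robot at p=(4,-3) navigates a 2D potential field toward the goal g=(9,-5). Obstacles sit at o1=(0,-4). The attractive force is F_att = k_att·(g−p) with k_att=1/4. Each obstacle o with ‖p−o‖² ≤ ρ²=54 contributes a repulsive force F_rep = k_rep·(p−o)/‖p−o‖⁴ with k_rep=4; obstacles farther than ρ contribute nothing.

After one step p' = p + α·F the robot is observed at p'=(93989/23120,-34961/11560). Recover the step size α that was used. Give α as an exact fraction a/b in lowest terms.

F_att = 1/4·(g−p) = 1/4·(5,-2) = (1.2500,-0.5000)
o1: d²=17 ≤ ρ²=54; F_rep = 4·(4,1)/17² = (0.0554,0.0138)
F = F_att + ΣF_rep = (1.3054,-0.4862)
Δp = p'−p = (0.0653,-0.0243); α = Δx/Fx = (1509/23120) / (1509/1156) = 1/20
check: Δy/Fy = (-281/11560) / (-281/578) = 1/20 ✓

α = 1/20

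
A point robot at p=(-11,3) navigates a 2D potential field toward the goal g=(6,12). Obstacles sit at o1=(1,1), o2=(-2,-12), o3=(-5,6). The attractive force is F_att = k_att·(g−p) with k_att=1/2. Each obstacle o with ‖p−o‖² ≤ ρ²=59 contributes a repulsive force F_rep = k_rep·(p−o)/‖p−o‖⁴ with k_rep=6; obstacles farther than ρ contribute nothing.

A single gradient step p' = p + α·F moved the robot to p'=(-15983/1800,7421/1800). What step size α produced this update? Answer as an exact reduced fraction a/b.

α = 1/4

F_att = 1/2·(g−p) = 1/2·(17,9) = (8.5000,4.5000)
o1: d²=148 > ρ²=59 → inactive
o2: d²=306 > ρ²=59 → inactive
o3: d²=45 ≤ ρ²=59; F_rep = 6·(-6,-3)/45² = (-0.0178,-0.0089)
F = F_att + ΣF_rep = (8.4822,4.4911)
Δp = p'−p = (2.1206,1.1228); α = Δx/Fx = (3817/1800) / (3817/450) = 1/4
check: Δy/Fy = (2021/1800) / (2021/450) = 1/4 ✓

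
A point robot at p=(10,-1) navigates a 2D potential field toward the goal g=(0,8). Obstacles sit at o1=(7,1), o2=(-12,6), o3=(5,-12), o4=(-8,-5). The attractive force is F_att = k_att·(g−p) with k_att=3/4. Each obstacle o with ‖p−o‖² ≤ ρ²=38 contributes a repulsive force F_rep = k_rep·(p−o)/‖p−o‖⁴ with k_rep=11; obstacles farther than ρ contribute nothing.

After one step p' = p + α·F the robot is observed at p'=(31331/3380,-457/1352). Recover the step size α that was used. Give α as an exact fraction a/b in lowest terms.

F_att = 3/4·(g−p) = 3/4·(-10,9) = (-7.5000,6.7500)
o1: d²=13 ≤ ρ²=38; F_rep = 11·(3,-2)/13² = (0.1953,-0.1302)
o2: d²=533 > ρ²=38 → inactive
o3: d²=146 > ρ²=38 → inactive
o4: d²=340 > ρ²=38 → inactive
F = F_att + ΣF_rep = (-7.3047,6.6198)
Δp = p'−p = (-0.7305,0.6620); α = Δx/Fx = (-2469/3380) / (-2469/338) = 1/10
check: Δy/Fy = (895/1352) / (4475/676) = 1/10 ✓

α = 1/10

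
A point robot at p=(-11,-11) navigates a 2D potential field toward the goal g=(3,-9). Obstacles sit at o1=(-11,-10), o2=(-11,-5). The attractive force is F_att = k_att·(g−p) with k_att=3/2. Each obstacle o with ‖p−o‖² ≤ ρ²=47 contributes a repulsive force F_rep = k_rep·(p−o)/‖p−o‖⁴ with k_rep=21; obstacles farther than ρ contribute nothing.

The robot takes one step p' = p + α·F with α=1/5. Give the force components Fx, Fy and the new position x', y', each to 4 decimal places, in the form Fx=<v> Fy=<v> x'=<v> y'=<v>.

F_att = 3/2·(g−p) = 3/2·(14,2) = (21.0000,3.0000)
o1: d²=1 ≤ ρ²=47; F_rep = 21·(0,-1)/1² = (0.0000,-21.0000)
o2: d²=36 ≤ ρ²=47; F_rep = 21·(0,-6)/36² = (0.0000,-0.0972)
F = F_att + ΣF_rep = (21.0000,-18.0972)
p' = p + 1/5·F = (-6.8000,-14.6194)

Fx=21.0000 Fy=-18.0972 x'=-6.8000 y'=-14.6194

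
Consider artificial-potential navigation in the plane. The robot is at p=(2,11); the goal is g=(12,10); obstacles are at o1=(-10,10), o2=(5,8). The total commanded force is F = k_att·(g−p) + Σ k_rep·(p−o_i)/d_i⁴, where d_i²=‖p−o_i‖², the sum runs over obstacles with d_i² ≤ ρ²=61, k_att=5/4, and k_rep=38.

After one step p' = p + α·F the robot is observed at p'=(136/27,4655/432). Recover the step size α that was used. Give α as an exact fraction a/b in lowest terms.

F_att = 5/4·(g−p) = 5/4·(10,-1) = (12.5000,-1.2500)
o1: d²=145 > ρ²=61 → inactive
o2: d²=18 ≤ ρ²=61; F_rep = 38·(-3,3)/18² = (-0.3519,0.3519)
F = F_att + ΣF_rep = (12.1481,-0.8981)
Δp = p'−p = (3.0370,-0.2245); α = Δx/Fx = (82/27) / (328/27) = 1/4
check: Δy/Fy = (-97/432) / (-97/108) = 1/4 ✓

α = 1/4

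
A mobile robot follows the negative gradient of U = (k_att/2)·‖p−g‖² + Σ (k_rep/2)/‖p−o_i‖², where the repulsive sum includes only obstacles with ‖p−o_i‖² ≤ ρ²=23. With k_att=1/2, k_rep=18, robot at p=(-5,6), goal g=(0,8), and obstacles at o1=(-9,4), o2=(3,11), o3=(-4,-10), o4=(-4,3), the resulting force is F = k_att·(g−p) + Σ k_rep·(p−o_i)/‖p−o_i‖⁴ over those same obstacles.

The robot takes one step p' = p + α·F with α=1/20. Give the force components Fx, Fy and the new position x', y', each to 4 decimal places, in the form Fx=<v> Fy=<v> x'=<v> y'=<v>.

F_att = 1/2·(g−p) = 1/2·(5,2) = (2.5000,1.0000)
o1: d²=20 ≤ ρ²=23; F_rep = 18·(4,2)/20² = (0.1800,0.0900)
o2: d²=89 > ρ²=23 → inactive
o3: d²=257 > ρ²=23 → inactive
o4: d²=10 ≤ ρ²=23; F_rep = 18·(-1,3)/10² = (-0.1800,0.5400)
F = F_att + ΣF_rep = (2.5000,1.6300)
p' = p + 1/20·F = (-4.8750,6.0815)

Fx=2.5000 Fy=1.6300 x'=-4.8750 y'=6.0815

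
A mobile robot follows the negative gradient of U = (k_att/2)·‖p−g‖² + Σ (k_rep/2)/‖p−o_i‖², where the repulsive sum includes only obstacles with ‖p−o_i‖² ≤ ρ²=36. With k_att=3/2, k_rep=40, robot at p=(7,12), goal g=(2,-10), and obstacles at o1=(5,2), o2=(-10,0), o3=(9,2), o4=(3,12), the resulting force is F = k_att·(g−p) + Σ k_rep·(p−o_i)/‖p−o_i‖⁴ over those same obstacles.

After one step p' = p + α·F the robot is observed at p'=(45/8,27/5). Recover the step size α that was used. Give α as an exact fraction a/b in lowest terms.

α = 1/5

F_att = 3/2·(g−p) = 3/2·(-5,-22) = (-7.5000,-33.0000)
o1: d²=104 > ρ²=36 → inactive
o2: d²=433 > ρ²=36 → inactive
o3: d²=104 > ρ²=36 → inactive
o4: d²=16 ≤ ρ²=36; F_rep = 40·(4,0)/16² = (0.6250,0.0000)
F = F_att + ΣF_rep = (-6.8750,-33.0000)
Δp = p'−p = (-1.3750,-6.6000); α = Δx/Fx = (-11/8) / (-55/8) = 1/5
check: Δy/Fy = (-33/5) / (-33) = 1/5 ✓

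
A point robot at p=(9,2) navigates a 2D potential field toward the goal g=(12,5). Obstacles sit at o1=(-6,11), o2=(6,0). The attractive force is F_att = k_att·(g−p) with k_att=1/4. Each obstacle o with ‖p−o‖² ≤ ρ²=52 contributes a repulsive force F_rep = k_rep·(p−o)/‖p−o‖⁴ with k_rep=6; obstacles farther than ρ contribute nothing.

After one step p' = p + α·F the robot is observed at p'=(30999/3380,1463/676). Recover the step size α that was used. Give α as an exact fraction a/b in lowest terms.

α = 1/5

F_att = 1/4·(g−p) = 1/4·(3,3) = (0.7500,0.7500)
o1: d²=306 > ρ²=52 → inactive
o2: d²=13 ≤ ρ²=52; F_rep = 6·(3,2)/13² = (0.1065,0.0710)
F = F_att + ΣF_rep = (0.8565,0.8210)
Δp = p'−p = (0.1713,0.1642); α = Δx/Fx = (579/3380) / (579/676) = 1/5
check: Δy/Fy = (111/676) / (555/676) = 1/5 ✓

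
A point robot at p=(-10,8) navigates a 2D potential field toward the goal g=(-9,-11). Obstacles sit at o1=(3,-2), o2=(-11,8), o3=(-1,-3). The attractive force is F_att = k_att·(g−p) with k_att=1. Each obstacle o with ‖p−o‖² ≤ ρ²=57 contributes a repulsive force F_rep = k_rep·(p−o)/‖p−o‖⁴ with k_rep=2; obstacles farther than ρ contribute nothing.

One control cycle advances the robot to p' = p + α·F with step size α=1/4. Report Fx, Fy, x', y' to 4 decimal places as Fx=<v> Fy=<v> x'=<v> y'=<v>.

Fx=3.0000 Fy=-19.0000 x'=-9.2500 y'=3.2500

F_att = 1·(g−p) = 1·(1,-19) = (1.0000,-19.0000)
o1: d²=269 > ρ²=57 → inactive
o2: d²=1 ≤ ρ²=57; F_rep = 2·(1,0)/1² = (2.0000,0.0000)
o3: d²=202 > ρ²=57 → inactive
F = F_att + ΣF_rep = (3.0000,-19.0000)
p' = p + 1/4·F = (-9.2500,3.2500)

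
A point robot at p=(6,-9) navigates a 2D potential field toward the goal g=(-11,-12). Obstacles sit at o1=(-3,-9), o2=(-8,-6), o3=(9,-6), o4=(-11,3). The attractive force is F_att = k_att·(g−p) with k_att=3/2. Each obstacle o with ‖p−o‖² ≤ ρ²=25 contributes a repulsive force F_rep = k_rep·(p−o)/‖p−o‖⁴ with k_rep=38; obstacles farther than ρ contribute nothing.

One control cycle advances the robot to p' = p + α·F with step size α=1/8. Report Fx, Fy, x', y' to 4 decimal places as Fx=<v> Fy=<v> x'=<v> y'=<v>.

Fx=-25.8519 Fy=-4.8519 x'=2.7685 y'=-9.6065

F_att = 3/2·(g−p) = 3/2·(-17,-3) = (-25.5000,-4.5000)
o1: d²=81 > ρ²=25 → inactive
o2: d²=205 > ρ²=25 → inactive
o3: d²=18 ≤ ρ²=25; F_rep = 38·(-3,-3)/18² = (-0.3519,-0.3519)
o4: d²=433 > ρ²=25 → inactive
F = F_att + ΣF_rep = (-25.8519,-4.8519)
p' = p + 1/8·F = (2.7685,-9.6065)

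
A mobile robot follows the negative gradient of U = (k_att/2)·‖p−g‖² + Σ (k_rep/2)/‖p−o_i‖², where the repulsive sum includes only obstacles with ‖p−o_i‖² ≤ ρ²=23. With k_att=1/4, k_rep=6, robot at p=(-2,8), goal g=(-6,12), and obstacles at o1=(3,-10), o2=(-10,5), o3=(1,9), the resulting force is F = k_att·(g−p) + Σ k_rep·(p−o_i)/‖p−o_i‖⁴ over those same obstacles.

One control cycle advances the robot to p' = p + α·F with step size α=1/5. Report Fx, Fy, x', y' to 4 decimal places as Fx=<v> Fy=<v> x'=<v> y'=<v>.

Fx=-1.1800 Fy=0.9400 x'=-2.2360 y'=8.1880

F_att = 1/4·(g−p) = 1/4·(-4,4) = (-1.0000,1.0000)
o1: d²=349 > ρ²=23 → inactive
o2: d²=73 > ρ²=23 → inactive
o3: d²=10 ≤ ρ²=23; F_rep = 6·(-3,-1)/10² = (-0.1800,-0.0600)
F = F_att + ΣF_rep = (-1.1800,0.9400)
p' = p + 1/5·F = (-2.2360,8.1880)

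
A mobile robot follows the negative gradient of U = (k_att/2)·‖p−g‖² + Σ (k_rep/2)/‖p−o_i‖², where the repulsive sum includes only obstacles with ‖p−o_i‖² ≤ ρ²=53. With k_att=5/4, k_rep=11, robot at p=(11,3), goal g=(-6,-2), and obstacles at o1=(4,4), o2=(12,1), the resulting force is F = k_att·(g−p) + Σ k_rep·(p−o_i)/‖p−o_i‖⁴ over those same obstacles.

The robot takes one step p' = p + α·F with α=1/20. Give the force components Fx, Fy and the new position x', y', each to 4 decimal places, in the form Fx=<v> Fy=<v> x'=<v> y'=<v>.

Fx=-21.6592 Fy=-5.3744 x'=9.9170 y'=2.7313

F_att = 5/4·(g−p) = 5/4·(-17,-5) = (-21.2500,-6.2500)
o1: d²=50 ≤ ρ²=53; F_rep = 11·(7,-1)/50² = (0.0308,-0.0044)
o2: d²=5 ≤ ρ²=53; F_rep = 11·(-1,2)/5² = (-0.4400,0.8800)
F = F_att + ΣF_rep = (-21.6592,-5.3744)
p' = p + 1/20·F = (9.9170,2.7313)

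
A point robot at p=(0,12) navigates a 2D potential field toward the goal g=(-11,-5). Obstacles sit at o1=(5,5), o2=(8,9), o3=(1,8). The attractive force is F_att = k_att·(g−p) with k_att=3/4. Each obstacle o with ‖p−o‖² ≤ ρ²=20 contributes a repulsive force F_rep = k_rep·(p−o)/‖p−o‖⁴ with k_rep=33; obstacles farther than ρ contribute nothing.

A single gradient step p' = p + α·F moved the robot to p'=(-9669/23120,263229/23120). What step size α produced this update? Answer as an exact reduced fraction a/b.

F_att = 3/4·(g−p) = 3/4·(-11,-17) = (-8.2500,-12.7500)
o1: d²=74 > ρ²=20 → inactive
o2: d²=73 > ρ²=20 → inactive
o3: d²=17 ≤ ρ²=20; F_rep = 33·(-1,4)/17² = (-0.1142,0.4567)
F = F_att + ΣF_rep = (-8.3642,-12.2933)
Δp = p'−p = (-0.4182,-0.6147); α = Δx/Fx = (-9669/23120) / (-9669/1156) = 1/20
check: Δy/Fy = (-14211/23120) / (-14211/1156) = 1/20 ✓

α = 1/20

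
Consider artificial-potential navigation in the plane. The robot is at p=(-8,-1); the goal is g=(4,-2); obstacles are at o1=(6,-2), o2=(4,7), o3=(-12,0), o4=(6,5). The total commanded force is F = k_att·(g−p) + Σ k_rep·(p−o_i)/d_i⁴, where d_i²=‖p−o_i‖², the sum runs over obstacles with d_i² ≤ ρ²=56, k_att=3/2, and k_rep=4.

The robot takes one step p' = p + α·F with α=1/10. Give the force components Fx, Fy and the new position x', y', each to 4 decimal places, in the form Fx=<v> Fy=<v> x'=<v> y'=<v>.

F_att = 3/2·(g−p) = 3/2·(12,-1) = (18.0000,-1.5000)
o1: d²=197 > ρ²=56 → inactive
o2: d²=208 > ρ²=56 → inactive
o3: d²=17 ≤ ρ²=56; F_rep = 4·(4,-1)/17² = (0.0554,-0.0138)
o4: d²=232 > ρ²=56 → inactive
F = F_att + ΣF_rep = (18.0554,-1.5138)
p' = p + 1/10·F = (-6.1945,-1.1514)

Fx=18.0554 Fy=-1.5138 x'=-6.1945 y'=-1.1514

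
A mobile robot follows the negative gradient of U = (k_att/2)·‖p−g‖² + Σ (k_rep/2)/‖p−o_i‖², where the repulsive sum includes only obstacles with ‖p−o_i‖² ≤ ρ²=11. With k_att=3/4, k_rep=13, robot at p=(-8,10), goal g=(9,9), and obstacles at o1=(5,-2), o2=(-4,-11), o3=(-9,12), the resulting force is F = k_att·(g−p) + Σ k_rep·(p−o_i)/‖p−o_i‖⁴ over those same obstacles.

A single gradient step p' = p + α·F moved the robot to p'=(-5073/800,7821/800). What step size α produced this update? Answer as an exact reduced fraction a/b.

α = 1/8

F_att = 3/4·(g−p) = 3/4·(17,-1) = (12.7500,-0.7500)
o1: d²=313 > ρ²=11 → inactive
o2: d²=457 > ρ²=11 → inactive
o3: d²=5 ≤ ρ²=11; F_rep = 13·(1,-2)/5² = (0.5200,-1.0400)
F = F_att + ΣF_rep = (13.2700,-1.7900)
Δp = p'−p = (1.6587,-0.2238); α = Δx/Fx = (1327/800) / (1327/100) = 1/8
check: Δy/Fy = (-179/800) / (-179/100) = 1/8 ✓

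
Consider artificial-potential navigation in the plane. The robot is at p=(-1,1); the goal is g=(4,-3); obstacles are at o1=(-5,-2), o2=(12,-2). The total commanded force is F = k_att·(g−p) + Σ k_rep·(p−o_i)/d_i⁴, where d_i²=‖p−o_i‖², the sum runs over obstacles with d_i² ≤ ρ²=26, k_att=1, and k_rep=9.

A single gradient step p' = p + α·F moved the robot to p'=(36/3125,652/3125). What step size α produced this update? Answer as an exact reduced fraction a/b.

F_att = 1·(g−p) = 1·(5,-4) = (5.0000,-4.0000)
o1: d²=25 ≤ ρ²=26; F_rep = 9·(4,3)/25² = (0.0576,0.0432)
o2: d²=178 > ρ²=26 → inactive
F = F_att + ΣF_rep = (5.0576,-3.9568)
Δp = p'−p = (1.0115,-0.7914); α = Δx/Fx = (3161/3125) / (3161/625) = 1/5
check: Δy/Fy = (-2473/3125) / (-2473/625) = 1/5 ✓

α = 1/5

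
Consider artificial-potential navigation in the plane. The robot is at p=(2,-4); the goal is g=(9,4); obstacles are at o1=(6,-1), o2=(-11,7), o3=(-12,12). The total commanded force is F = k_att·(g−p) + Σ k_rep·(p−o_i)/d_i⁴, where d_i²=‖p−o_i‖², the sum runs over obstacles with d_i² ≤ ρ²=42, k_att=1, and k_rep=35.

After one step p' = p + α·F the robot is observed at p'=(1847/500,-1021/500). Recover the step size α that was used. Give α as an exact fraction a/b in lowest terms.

α = 1/4

F_att = 1·(g−p) = 1·(7,8) = (7.0000,8.0000)
o1: d²=25 ≤ ρ²=42; F_rep = 35·(-4,-3)/25² = (-0.2240,-0.1680)
o2: d²=290 > ρ²=42 → inactive
o3: d²=452 > ρ²=42 → inactive
F = F_att + ΣF_rep = (6.7760,7.8320)
Δp = p'−p = (1.6940,1.9580); α = Δx/Fx = (847/500) / (847/125) = 1/4
check: Δy/Fy = (979/500) / (979/125) = 1/4 ✓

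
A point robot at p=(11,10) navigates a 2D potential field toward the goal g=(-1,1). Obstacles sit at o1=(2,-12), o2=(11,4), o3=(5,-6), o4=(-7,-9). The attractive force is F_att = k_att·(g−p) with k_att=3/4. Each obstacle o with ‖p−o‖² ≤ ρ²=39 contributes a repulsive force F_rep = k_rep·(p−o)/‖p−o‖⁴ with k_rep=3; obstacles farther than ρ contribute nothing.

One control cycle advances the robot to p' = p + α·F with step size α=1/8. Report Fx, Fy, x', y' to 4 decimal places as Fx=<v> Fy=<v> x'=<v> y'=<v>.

Fx=-9.0000 Fy=-6.7361 x'=9.8750 y'=9.1580

F_att = 3/4·(g−p) = 3/4·(-12,-9) = (-9.0000,-6.7500)
o1: d²=565 > ρ²=39 → inactive
o2: d²=36 ≤ ρ²=39; F_rep = 3·(0,6)/36² = (0.0000,0.0139)
o3: d²=292 > ρ²=39 → inactive
o4: d²=685 > ρ²=39 → inactive
F = F_att + ΣF_rep = (-9.0000,-6.7361)
p' = p + 1/8·F = (9.8750,9.1580)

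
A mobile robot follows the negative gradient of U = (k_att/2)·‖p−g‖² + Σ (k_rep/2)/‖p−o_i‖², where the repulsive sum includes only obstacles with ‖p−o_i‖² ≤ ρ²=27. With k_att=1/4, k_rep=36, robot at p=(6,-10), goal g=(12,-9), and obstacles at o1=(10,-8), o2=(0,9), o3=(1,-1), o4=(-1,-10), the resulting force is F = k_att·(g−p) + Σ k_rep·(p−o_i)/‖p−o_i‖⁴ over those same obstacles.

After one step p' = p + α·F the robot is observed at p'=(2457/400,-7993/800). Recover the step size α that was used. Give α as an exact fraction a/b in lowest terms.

F_att = 1/4·(g−p) = 1/4·(6,1) = (1.5000,0.2500)
o1: d²=20 ≤ ρ²=27; F_rep = 36·(-4,-2)/20² = (-0.3600,-0.1800)
o2: d²=397 > ρ²=27 → inactive
o3: d²=106 > ρ²=27 → inactive
o4: d²=49 > ρ²=27 → inactive
F = F_att + ΣF_rep = (1.1400,0.0700)
Δp = p'−p = (0.1425,0.0088); α = Δx/Fx = (57/400) / (57/50) = 1/8
check: Δy/Fy = (7/800) / (7/100) = 1/8 ✓

α = 1/8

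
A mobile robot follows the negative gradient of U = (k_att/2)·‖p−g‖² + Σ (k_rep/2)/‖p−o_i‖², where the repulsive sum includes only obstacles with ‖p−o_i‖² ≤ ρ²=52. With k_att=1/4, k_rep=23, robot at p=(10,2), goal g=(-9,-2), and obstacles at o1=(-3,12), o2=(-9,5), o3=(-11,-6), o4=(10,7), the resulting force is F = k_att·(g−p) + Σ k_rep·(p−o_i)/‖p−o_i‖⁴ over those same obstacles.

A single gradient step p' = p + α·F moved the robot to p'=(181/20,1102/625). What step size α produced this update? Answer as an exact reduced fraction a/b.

F_att = 1/4·(g−p) = 1/4·(-19,-4) = (-4.7500,-1.0000)
o1: d²=269 > ρ²=52 → inactive
o2: d²=370 > ρ²=52 → inactive
o3: d²=505 > ρ²=52 → inactive
o4: d²=25 ≤ ρ²=52; F_rep = 23·(0,-5)/25² = (0.0000,-0.1840)
F = F_att + ΣF_rep = (-4.7500,-1.1840)
Δp = p'−p = (-0.9500,-0.2368); α = Δx/Fx = (-19/20) / (-19/4) = 1/5
check: Δy/Fy = (-148/625) / (-148/125) = 1/5 ✓

α = 1/5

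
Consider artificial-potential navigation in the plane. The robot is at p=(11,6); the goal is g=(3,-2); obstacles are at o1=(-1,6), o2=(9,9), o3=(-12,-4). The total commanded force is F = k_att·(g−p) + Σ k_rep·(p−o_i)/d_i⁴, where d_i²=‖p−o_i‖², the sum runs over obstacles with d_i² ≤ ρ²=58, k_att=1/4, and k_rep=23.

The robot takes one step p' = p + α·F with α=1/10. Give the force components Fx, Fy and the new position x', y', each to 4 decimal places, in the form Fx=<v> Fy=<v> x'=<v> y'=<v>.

F_att = 1/4·(g−p) = 1/4·(-8,-8) = (-2.0000,-2.0000)
o1: d²=144 > ρ²=58 → inactive
o2: d²=13 ≤ ρ²=58; F_rep = 23·(2,-3)/13² = (0.2722,-0.4083)
o3: d²=629 > ρ²=58 → inactive
F = F_att + ΣF_rep = (-1.7278,-2.4083)
p' = p + 1/10·F = (10.8272,5.7592)

Fx=-1.7278 Fy=-2.4083 x'=10.8272 y'=5.7592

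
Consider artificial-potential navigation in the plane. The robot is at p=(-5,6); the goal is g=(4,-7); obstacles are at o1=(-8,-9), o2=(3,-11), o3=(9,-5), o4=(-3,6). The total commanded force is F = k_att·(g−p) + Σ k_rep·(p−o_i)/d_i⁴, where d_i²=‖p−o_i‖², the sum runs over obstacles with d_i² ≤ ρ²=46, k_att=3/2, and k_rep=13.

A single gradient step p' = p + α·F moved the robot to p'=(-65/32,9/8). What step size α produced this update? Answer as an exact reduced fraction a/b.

α = 1/4

F_att = 3/2·(g−p) = 3/2·(9,-13) = (13.5000,-19.5000)
o1: d²=234 > ρ²=46 → inactive
o2: d²=353 > ρ²=46 → inactive
o3: d²=317 > ρ²=46 → inactive
o4: d²=4 ≤ ρ²=46; F_rep = 13·(-2,0)/4² = (-1.6250,0.0000)
F = F_att + ΣF_rep = (11.8750,-19.5000)
Δp = p'−p = (2.9688,-4.8750); α = Δx/Fx = (95/32) / (95/8) = 1/4
check: Δy/Fy = (-39/8) / (-39/2) = 1/4 ✓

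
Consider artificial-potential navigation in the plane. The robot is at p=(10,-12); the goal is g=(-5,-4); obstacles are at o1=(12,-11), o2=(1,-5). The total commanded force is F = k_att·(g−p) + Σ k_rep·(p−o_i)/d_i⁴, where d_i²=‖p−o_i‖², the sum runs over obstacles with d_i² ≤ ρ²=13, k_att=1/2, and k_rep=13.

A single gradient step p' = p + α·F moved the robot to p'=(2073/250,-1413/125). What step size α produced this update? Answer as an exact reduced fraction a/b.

α = 1/5

F_att = 1/2·(g−p) = 1/2·(-15,8) = (-7.5000,4.0000)
o1: d²=5 ≤ ρ²=13; F_rep = 13·(-2,-1)/5² = (-1.0400,-0.5200)
o2: d²=130 > ρ²=13 → inactive
F = F_att + ΣF_rep = (-8.5400,3.4800)
Δp = p'−p = (-1.7080,0.6960); α = Δx/Fx = (-427/250) / (-427/50) = 1/5
check: Δy/Fy = (87/125) / (87/25) = 1/5 ✓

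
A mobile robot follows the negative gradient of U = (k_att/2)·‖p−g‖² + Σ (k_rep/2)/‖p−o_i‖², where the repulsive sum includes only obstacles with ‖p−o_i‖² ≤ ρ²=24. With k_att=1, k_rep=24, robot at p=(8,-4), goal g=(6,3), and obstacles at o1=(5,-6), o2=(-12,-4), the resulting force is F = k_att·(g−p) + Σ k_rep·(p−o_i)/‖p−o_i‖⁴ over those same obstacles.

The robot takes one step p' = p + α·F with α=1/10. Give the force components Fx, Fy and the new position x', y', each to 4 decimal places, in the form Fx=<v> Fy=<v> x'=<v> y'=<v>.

Fx=-1.5740 Fy=7.2840 x'=7.8426 y'=-3.2716

F_att = 1·(g−p) = 1·(-2,7) = (-2.0000,7.0000)
o1: d²=13 ≤ ρ²=24; F_rep = 24·(3,2)/13² = (0.4260,0.2840)
o2: d²=400 > ρ²=24 → inactive
F = F_att + ΣF_rep = (-1.5740,7.2840)
p' = p + 1/10·F = (7.8426,-3.2716)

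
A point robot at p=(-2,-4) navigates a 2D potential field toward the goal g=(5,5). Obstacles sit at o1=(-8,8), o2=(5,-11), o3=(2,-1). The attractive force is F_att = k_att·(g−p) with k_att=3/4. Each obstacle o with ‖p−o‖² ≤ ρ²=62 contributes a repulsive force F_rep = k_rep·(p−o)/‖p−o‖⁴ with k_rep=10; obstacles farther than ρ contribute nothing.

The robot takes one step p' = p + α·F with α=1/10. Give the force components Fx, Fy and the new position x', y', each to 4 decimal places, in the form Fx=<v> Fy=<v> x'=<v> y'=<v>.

Fx=5.1860 Fy=6.7020 x'=-1.4814 y'=-3.3298

F_att = 3/4·(g−p) = 3/4·(7,9) = (5.2500,6.7500)
o1: d²=180 > ρ²=62 → inactive
o2: d²=98 > ρ²=62 → inactive
o3: d²=25 ≤ ρ²=62; F_rep = 10·(-4,-3)/25² = (-0.0640,-0.0480)
F = F_att + ΣF_rep = (5.1860,6.7020)
p' = p + 1/10·F = (-1.4814,-3.3298)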